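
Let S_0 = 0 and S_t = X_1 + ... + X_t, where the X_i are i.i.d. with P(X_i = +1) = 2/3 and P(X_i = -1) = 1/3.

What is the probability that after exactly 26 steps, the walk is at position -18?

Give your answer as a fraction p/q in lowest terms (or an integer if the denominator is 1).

To reach position -18 after 26 steps: need 4 steps of +1 and 22 steps of -1.
Number of such sequences: C(26,4) = 14950
Each has probability (2/3)^4 · (1/3)^22 = 16/2541865828329
P = 14950 · 16/2541865828329 = 239200/2541865828329

Answer: 239200/2541865828329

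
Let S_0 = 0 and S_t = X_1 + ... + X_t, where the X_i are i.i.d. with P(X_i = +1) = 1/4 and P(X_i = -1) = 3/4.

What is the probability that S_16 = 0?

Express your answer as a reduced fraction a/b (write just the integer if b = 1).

Answer: 42220035/2147483648

Derivation:
To be at 0 after 16 steps: need exactly 8 steps of +1 and 8 of -1.
Number of such sequences: C(16,8) = 12870
Each has probability (1/4)^8 · (3/4)^8 = 6561/4294967296
P = 12870 · 6561/4294967296 = 42220035/2147483648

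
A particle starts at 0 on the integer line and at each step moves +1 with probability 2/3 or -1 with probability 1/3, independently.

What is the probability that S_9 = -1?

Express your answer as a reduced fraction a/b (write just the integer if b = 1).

Answer: 224/2187

Derivation:
To reach position -1 after 9 steps: need 4 steps of +1 and 5 steps of -1.
Number of such sequences: C(9,4) = 126
Each has probability (2/3)^4 · (1/3)^5 = 16/19683
P = 126 · 16/19683 = 224/2187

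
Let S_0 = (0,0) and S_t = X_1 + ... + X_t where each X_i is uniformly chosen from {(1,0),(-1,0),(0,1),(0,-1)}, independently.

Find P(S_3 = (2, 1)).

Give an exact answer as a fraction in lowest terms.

Let h be the number of horizontal steps (so 3-h are vertical). To end at (2,1) need (h+2)/2 right-steps and ((3-h)+1)/2 up-steps.
Sum over h with 2 ≤ h ≤ 2, h ≡ 0 (mod 2), 3-h ≡ 1 (mod 2):
h=2: C(3,2)·C(2,2)·C(1,1) = 3·1·1 = 3
Total favorable: 3
Total paths: 4^3 = 64
P = 3/64 = 3/64

Answer: 3/64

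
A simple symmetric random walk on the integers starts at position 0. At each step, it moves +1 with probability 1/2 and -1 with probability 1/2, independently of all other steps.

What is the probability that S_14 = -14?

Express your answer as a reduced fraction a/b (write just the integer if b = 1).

To reach position -14 after 14 steps: need 0 steps of +1 and 14 of -1.
Favorable paths: C(14,0) = 1
Total paths: 2^14 = 16384
P = 1/16384 = 1/16384

Answer: 1/16384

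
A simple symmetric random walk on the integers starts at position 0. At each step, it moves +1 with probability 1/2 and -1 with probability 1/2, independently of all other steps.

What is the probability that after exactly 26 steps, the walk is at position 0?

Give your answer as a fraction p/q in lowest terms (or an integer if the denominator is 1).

To reach position 0 after 26 steps: need 13 steps of +1 and 13 of -1.
Favorable paths: C(26,13) = 10400600
Total paths: 2^26 = 67108864
P = 10400600/67108864 = 1300075/8388608

Answer: 1300075/8388608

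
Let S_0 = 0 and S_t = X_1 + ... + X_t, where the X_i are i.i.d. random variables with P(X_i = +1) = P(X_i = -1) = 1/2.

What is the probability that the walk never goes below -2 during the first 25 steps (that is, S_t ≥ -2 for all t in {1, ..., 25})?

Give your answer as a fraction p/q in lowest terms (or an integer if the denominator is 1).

Answer: 928625/2097152

Derivation:
Let f(t,s) = #length-t paths at position s with S_1..S_t all ≥ -2.
f(t,s) = f(t-1,s-1) + f(t-1,s+1) for s ≥ -2; f(t,s) = 0 for s < -2.
t=0: f(0,0)=1
t=1: f(1,-1)=1 f(1,1)=1
t=2: f(2,-2)=1 f(2,0)=2 f(2,2)=1
t=3: f(3,-1)=3 f(3,1)=3 f(3,3)=1
t=4: f(4,-2)=3 f(4,0)=6 f(4,2)=4 f(4,4)=1
t=5: f(5,-1)=9 f(5,1)=10 f(5,3)=5 f(5,5)=1
t=6: f(6,-2)=9 f(6,0)=19 f(6,2)=15 f(6,4)=6 f(6,6)=1
t=7: f(7,-1)=28 f(7,1)=34 f(7,3)=21 f(7,5)=7 f(7,7)=1
t=8: f(8,-2)=28 f(8,0)=62 f(8,2)=55 f(8,4)=28 f(8,6)=8 f(8,8)=1
t=9: f(9,-1)=90 f(9,1)=117 f(9,3)=83 f(9,5)=36 f(9,7)=9 f(9,9)=1
t=10: f(10,-2)=90 f(10,0)=207 f(10,2)=200 f(10,4)=119 f(10,6)=45 f(10,8)=10 f(10,10)=1
t=11: f(11,-1)=297 f(11,1)=407 f(11,3)=319 f(11,5)=164 f(11,7)=55 f(11,9)=11 f(11,11)=1
t=12: f(12,-2)=297 f(12,0)=704 f(12,2)=726 f(12,4)=483 f(12,6)=219 f(12,8)=66 f(12,10)=12 f(12,12)=1
t=13: f(13,-1)=1001 f(13,1)=1430 f(13,3)=1209 f(13,5)=702 f(13,7)=285 f(13,9)=78 f(13,11)=13 f(13,13)=1
t=14: f(14,-2)=1001 f(14,0)=2431 f(14,2)=2639 f(14,4)=1911 f(14,6)=987 f(14,8)=363 f(14,10)=91 f(14,12)=14 f(14,14)=1
t=15: f(15,-1)=3432 f(15,1)=5070 f(15,3)=4550 f(15,5)=2898 f(15,7)=1350 f(15,9)=454 f(15,11)=105 f(15,13)=15 f(15,15)=1
t=16: f(16,-2)=3432 f(16,0)=8502 f(16,2)=9620 f(16,4)=7448 f(16,6)=4248 f(16,8)=1804 f(16,10)=559 f(16,12)=120 f(16,14)=16 f(16,16)=1
t=17: f(17,-1)=11934 f(17,1)=18122 f(17,3)=17068 f(17,5)=11696 f(17,7)=6052 f(17,9)=2363 f(17,11)=679 f(17,13)=136 f(17,15)=17 f(17,17)=1
t=18: f(18,-2)=11934 f(18,0)=30056 f(18,2)=35190 f(18,4)=28764 f(18,6)=17748 f(18,8)=8415 f(18,10)=3042 f(18,12)=815 f(18,14)=153 f(18,16)=18 f(18,18)=1
t=19: f(19,-1)=41990 f(19,1)=65246 f(19,3)=63954 f(19,5)=46512 f(19,7)=26163 f(19,9)=11457 f(19,11)=3857 f(19,13)=968 f(19,15)=171 f(19,17)=19 f(19,19)=1
t=20: f(20,-2)=41990 f(20,0)=107236 f(20,2)=129200 f(20,4)=110466 f(20,6)=72675 f(20,8)=37620 f(20,10)=15314 f(20,12)=4825 f(20,14)=1139 f(20,16)=190 f(20,18)=20 f(20,20)=1
t=21: f(21,-1)=149226 f(21,1)=236436 f(21,3)=239666 f(21,5)=183141 f(21,7)=110295 f(21,9)=52934 f(21,11)=20139 f(21,13)=5964 f(21,15)=1329 f(21,17)=210 f(21,19)=21 f(21,21)=1
t=22: f(22,-2)=149226 f(22,0)=385662 f(22,2)=476102 f(22,4)=422807 f(22,6)=293436 f(22,8)=163229 f(22,10)=73073 f(22,12)=26103 f(22,14)=7293 f(22,16)=1539 f(22,18)=231 f(22,20)=22 f(22,22)=1
t=23: f(23,-1)=534888 f(23,1)=861764 f(23,3)=898909 f(23,5)=716243 f(23,7)=456665 f(23,9)=236302 f(23,11)=99176 f(23,13)=33396 f(23,15)=8832 f(23,17)=1770 f(23,19)=253 f(23,21)=23 f(23,23)=1
t=24: f(24,-2)=534888 f(24,0)=1396652 f(24,2)=1760673 f(24,4)=1615152 f(24,6)=1172908 f(24,8)=692967 f(24,10)=335478 f(24,12)=132572 f(24,14)=42228 f(24,16)=10602 f(24,18)=2023 f(24,20)=276 f(24,22)=24 f(24,24)=1
t=25: f(25,-1)=1931540 f(25,1)=3157325 f(25,3)=3375825 f(25,5)=2788060 f(25,7)=1865875 f(25,9)=1028445 f(25,11)=468050 f(25,13)=174800 f(25,15)=52830 f(25,17)=12625 f(25,19)=2299 f(25,21)=300 f(25,23)=25 f(25,25)=1
Σ_s f(25,s) = 14858000
P = 14858000/33554432 = 928625/2097152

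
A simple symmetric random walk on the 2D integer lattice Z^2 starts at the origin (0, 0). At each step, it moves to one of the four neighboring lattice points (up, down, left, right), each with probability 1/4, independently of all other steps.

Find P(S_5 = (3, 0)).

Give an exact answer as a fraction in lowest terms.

Answer: 25/1024

Derivation:
Let h be the number of horizontal steps (so 5-h are vertical). To end at (3,0) need (h+3)/2 right-steps and ((5-h)+0)/2 up-steps.
Sum over h with 3 ≤ h ≤ 5, h ≡ 1 (mod 2), 5-h ≡ 0 (mod 2):
h=3: C(5,3)·C(3,3)·C(2,1) = 10·1·2 = 20
h=5: C(5,5)·C(5,4)·C(0,0) = 1·5·1 = 5
Total favorable: 25
Total paths: 4^5 = 1024
P = 25/1024 = 25/1024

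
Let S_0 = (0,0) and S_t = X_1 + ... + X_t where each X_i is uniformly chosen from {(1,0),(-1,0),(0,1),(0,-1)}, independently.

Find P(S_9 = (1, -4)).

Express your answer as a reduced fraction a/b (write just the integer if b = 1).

Answer: 189/16384

Derivation:
Let h be the number of horizontal steps (so 9-h are vertical). To end at (1,-4) need (h+1)/2 right-steps and ((9-h)-4)/2 up-steps.
Sum over h with 1 ≤ h ≤ 5, h ≡ 1 (mod 2), 9-h ≡ 0 (mod 2):
h=1: C(9,1)·C(1,1)·C(8,2) = 9·1·28 = 252
h=3: C(9,3)·C(3,2)·C(6,1) = 84·3·6 = 1512
h=5: C(9,5)·C(5,3)·C(4,0) = 126·10·1 = 1260
Total favorable: 3024
Total paths: 4^9 = 262144
P = 3024/262144 = 189/16384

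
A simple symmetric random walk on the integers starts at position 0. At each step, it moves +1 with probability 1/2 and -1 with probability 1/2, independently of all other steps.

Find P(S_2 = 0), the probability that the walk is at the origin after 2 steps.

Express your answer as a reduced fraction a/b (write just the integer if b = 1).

Answer: 1/2

Derivation:
To return to 0 after 2 steps: need exactly 1 step of +1 and 1 of -1.
Favorable paths: C(2,1) = 2
Total paths: 2^2 = 4
P = 2/4 = 1/2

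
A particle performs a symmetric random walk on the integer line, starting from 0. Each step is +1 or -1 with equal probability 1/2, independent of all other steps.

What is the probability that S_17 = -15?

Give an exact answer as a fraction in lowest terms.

To reach position -15 after 17 steps: need 1 step of +1 and 16 of -1.
Favorable paths: C(17,1) = 17
Total paths: 2^17 = 131072
P = 17/131072 = 17/131072

Answer: 17/131072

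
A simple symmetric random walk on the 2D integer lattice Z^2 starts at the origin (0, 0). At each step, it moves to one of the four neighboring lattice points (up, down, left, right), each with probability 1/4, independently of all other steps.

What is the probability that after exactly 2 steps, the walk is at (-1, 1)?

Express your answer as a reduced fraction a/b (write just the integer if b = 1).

Let h be the number of horizontal steps (so 2-h are vertical). To end at (-1,1) need (h-1)/2 right-steps and ((2-h)+1)/2 up-steps.
Sum over h with 1 ≤ h ≤ 1, h ≡ 1 (mod 2), 2-h ≡ 1 (mod 2):
h=1: C(2,1)·C(1,0)·C(1,1) = 2·1·1 = 2
Total favorable: 2
Total paths: 4^2 = 16
P = 2/16 = 1/8

Answer: 1/8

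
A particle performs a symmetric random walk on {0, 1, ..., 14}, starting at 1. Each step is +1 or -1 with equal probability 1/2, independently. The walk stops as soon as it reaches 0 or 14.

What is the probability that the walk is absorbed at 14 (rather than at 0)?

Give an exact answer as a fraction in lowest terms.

Answer: 1/14

Derivation:
Symmetric walk (p = 1/2): the harmonic-function argument gives P(hit 14 before 0 | start at 1) = a/N.
P = 1/14 = 1/14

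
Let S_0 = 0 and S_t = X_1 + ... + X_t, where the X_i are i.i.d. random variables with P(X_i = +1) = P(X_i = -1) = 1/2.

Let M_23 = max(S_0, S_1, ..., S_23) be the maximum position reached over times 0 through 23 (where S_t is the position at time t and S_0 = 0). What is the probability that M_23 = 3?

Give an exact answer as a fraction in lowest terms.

Let M_23 = max(S_0,...,S_23). Use the reflection principle: for j ≥ 1, #{paths with M_23 ≥ j} = #{S_23 ≥ j} + #{S_23 ≥ j+1}.
By reflection, #{M_23 ≥ 3} = #{S_23 ≥ 3} + #{S_23 ≥ 4} = 2842226 + 1698160 = 4540386.
#{M_23 ≥ 4} = #{S_23 ≥ 4} + #{S_23 ≥ 5} = 1698160 + 1698160 = 3396320.
#{M_23 = 3} = 4540386 - 3396320 = 1144066.
P(M_23 = 3) = 1144066/8388608 = 572033/4194304

Answer: 572033/4194304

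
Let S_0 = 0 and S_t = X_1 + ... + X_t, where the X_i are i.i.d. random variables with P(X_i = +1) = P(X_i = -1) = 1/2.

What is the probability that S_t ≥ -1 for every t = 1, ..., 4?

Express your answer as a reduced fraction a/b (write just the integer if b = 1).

Answer: 5/8

Derivation:
Let f(t,s) = #length-t paths at position s with S_1..S_t all ≥ -1.
f(t,s) = f(t-1,s-1) + f(t-1,s+1) for s ≥ -1; f(t,s) = 0 for s < -1.
t=0: f(0,0)=1
t=1: f(1,-1)=1 f(1,1)=1
t=2: f(2,0)=2 f(2,2)=1
t=3: f(3,-1)=2 f(3,1)=3 f(3,3)=1
t=4: f(4,0)=5 f(4,2)=4 f(4,4)=1
Σ_s f(4,s) = 10
P = 10/16 = 5/8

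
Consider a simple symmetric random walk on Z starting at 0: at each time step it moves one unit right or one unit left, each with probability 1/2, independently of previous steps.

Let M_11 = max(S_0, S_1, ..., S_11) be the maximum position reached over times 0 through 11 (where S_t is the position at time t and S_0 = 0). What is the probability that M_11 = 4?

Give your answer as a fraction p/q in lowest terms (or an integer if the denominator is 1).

Let M_11 = max(S_0,...,S_11). Use the reflection principle: for j ≥ 1, #{paths with M_11 ≥ j} = #{S_11 ≥ j} + #{S_11 ≥ j+1}.
By reflection, #{M_11 ≥ 4} = #{S_11 ≥ 4} + #{S_11 ≥ 5} = 232 + 232 = 464.
#{M_11 ≥ 5} = #{S_11 ≥ 5} + #{S_11 ≥ 6} = 232 + 67 = 299.
#{M_11 = 4} = 464 - 299 = 165.
P(M_11 = 4) = 165/2048 = 165/2048

Answer: 165/2048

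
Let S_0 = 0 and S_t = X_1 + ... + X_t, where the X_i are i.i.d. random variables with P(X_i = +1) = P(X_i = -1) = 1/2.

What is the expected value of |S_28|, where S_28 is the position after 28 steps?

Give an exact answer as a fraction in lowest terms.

Answer: 35102025/8388608

Derivation:
S_28 takes values m ≡ 0 (mod 2) with |m| ≤ 28; P(S_28=m) = C(28,(28+m)/2)/2^28.
Total paths: 2^28 = 268435456
Distribution: P(S=-28)=1/268435456, P(S=-26)=28/268435456, P(S=-24)=378/268435456, P(S=-22)=3276/268435456, P(S=-20)=20475/268435456, P(S=-18)=98280/268435456, P(S=-16)=376740/268435456, P(S=-14)=1184040/268435456, P(S=-12)=3108105/268435456, P(S=-10)=6906900/268435456, P(S=-8)=13123110/268435456, P(S=-6)=21474180/268435456, P(S=-4)=30421755/268435456, P(S=-2)=37442160/268435456, P(S=0)=40116600/268435456, P(S=2)=37442160/268435456, P(S=4)=30421755/268435456, P(S=6)=21474180/268435456, P(S=8)=13123110/268435456, P(S=10)=6906900/268435456, P(S=12)=3108105/268435456, P(S=14)=1184040/268435456, P(S=16)=376740/268435456, P(S=18)=98280/268435456, P(S=20)=20475/268435456, P(S=22)=3276/268435456, P(S=24)=378/268435456, P(S=26)=28/268435456, P(S=28)=1/268435456
E[|S_28|] = Σ_m |m|·P(S_28=m) = 1123264800/268435456 = 35102025/8388608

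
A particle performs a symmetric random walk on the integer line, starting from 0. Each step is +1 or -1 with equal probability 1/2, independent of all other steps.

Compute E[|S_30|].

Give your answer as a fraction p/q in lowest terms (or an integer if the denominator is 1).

S_30 takes values m ≡ 0 (mod 2) with |m| ≤ 30; P(S_30=m) = C(30,(30+m)/2)/2^30.
Total paths: 2^30 = 1073741824
Distribution: P(S=-30)=1/1073741824, P(S=-28)=30/1073741824, P(S=-26)=435/1073741824, P(S=-24)=4060/1073741824, P(S=-22)=27405/1073741824, P(S=-20)=142506/1073741824, P(S=-18)=593775/1073741824, P(S=-16)=2035800/1073741824, P(S=-14)=5852925/1073741824, P(S=-12)=14307150/1073741824, P(S=-10)=30045015/1073741824, P(S=-8)=54627300/1073741824, P(S=-6)=86493225/1073741824, P(S=-4)=119759850/1073741824, P(S=-2)=145422675/1073741824, P(S=0)=155117520/1073741824, P(S=2)=145422675/1073741824, P(S=4)=119759850/1073741824, P(S=6)=86493225/1073741824, P(S=8)=54627300/1073741824, P(S=10)=30045015/1073741824, P(S=12)=14307150/1073741824, P(S=14)=5852925/1073741824, P(S=16)=2035800/1073741824, P(S=18)=593775/1073741824, P(S=20)=142506/1073741824, P(S=22)=27405/1073741824, P(S=24)=4060/1073741824, P(S=26)=435/1073741824, P(S=28)=30/1073741824, P(S=30)=1/1073741824
E[|S_30|] = Σ_m |m|·P(S_30=m) = 4653525600/1073741824 = 145422675/33554432

Answer: 145422675/33554432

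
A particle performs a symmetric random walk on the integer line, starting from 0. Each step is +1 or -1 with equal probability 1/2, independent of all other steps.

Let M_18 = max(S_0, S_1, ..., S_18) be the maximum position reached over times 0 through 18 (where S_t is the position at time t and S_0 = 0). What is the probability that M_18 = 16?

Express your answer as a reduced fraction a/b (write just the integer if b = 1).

Answer: 9/131072

Derivation:
Let M_18 = max(S_0,...,S_18). Use the reflection principle: for j ≥ 1, #{paths with M_18 ≥ j} = #{S_18 ≥ j} + #{S_18 ≥ j+1}.
By reflection, #{M_18 ≥ 16} = #{S_18 ≥ 16} + #{S_18 ≥ 17} = 19 + 1 = 20.
#{M_18 ≥ 17} = #{S_18 ≥ 17} + #{S_18 ≥ 18} = 1 + 1 = 2.
#{M_18 = 16} = 20 - 2 = 18.
P(M_18 = 16) = 18/262144 = 9/131072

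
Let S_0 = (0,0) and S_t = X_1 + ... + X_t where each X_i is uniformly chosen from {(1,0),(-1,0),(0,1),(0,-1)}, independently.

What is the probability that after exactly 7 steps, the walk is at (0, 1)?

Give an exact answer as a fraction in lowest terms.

Let h be the number of horizontal steps (so 7-h are vertical). To end at (0,1) need (h+0)/2 right-steps and ((7-h)+1)/2 up-steps.
Sum over h with 0 ≤ h ≤ 6, h ≡ 0 (mod 2), 7-h ≡ 1 (mod 2):
h=0: C(7,0)·C(0,0)·C(7,4) = 1·1·35 = 35
h=2: C(7,2)·C(2,1)·C(5,3) = 21·2·10 = 420
h=4: C(7,4)·C(4,2)·C(3,2) = 35·6·3 = 630
h=6: C(7,6)·C(6,3)·C(1,1) = 7·20·1 = 140
Total favorable: 1225
Total paths: 4^7 = 16384
P = 1225/16384 = 1225/16384

Answer: 1225/16384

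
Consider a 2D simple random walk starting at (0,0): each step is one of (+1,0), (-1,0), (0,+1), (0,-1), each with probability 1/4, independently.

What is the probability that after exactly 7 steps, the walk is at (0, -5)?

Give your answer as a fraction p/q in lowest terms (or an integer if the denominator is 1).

Let h be the number of horizontal steps (so 7-h are vertical). To end at (0,-5) need (h+0)/2 right-steps and ((7-h)-5)/2 up-steps.
Sum over h with 0 ≤ h ≤ 2, h ≡ 0 (mod 2), 7-h ≡ 1 (mod 2):
h=0: C(7,0)·C(0,0)·C(7,1) = 1·1·7 = 7
h=2: C(7,2)·C(2,1)·C(5,0) = 21·2·1 = 42
Total favorable: 49
Total paths: 4^7 = 16384
P = 49/16384 = 49/16384

Answer: 49/16384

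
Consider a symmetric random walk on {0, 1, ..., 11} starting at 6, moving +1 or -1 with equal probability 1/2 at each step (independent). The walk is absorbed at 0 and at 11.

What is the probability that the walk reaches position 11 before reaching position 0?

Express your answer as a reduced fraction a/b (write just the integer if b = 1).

Symmetric walk (p = 1/2): the harmonic-function argument gives P(hit 11 before 0 | start at 6) = a/N.
P = 6/11 = 6/11

Answer: 6/11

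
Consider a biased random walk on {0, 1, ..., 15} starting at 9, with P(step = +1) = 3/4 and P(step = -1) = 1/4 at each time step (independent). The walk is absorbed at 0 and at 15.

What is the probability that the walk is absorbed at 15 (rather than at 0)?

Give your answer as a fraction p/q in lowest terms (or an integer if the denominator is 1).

Biased walk: p = 3/4, q = 1/4, r = q/p = 1/3
Gambler's ruin: P(hit 15 before 0 | start at 9) = (1 - r^a)/(1 - r^N)
r^9 = 1/19683; r^15 = 1/14348907
P = (1 - 1/19683) / (1 - 1/14348907) = 19682/19683 / 14348906/14348907 = 551853/551881

Answer: 551853/551881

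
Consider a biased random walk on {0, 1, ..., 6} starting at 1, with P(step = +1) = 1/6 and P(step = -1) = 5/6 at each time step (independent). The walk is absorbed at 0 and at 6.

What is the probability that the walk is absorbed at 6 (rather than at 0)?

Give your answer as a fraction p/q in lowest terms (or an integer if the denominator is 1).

Answer: 1/3906

Derivation:
Biased walk: p = 1/6, q = 5/6, r = q/p = 5
Gambler's ruin: P(hit 6 before 0 | start at 1) = (1 - r^a)/(1 - r^N)
r^1 = 5; r^6 = 15625
P = (1 - 5) / (1 - 15625) = -4 / -15624 = 1/3906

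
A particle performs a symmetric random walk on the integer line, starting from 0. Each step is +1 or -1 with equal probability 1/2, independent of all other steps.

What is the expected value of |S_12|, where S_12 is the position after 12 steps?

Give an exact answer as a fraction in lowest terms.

Answer: 693/256

Derivation:
S_12 takes values m ≡ 0 (mod 2) with |m| ≤ 12; P(S_12=m) = C(12,(12+m)/2)/2^12.
Total paths: 2^12 = 4096
Distribution: P(S=-12)=1/4096, P(S=-10)=12/4096, P(S=-8)=66/4096, P(S=-6)=220/4096, P(S=-4)=495/4096, P(S=-2)=792/4096, P(S=0)=924/4096, P(S=2)=792/4096, P(S=4)=495/4096, P(S=6)=220/4096, P(S=8)=66/4096, P(S=10)=12/4096, P(S=12)=1/4096
E[|S_12|] = Σ_m |m|·P(S_12=m) = 11088/4096 = 693/256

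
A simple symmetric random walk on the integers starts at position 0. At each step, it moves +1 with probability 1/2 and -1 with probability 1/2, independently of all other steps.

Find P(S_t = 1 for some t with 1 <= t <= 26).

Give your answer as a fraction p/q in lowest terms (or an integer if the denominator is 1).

Answer: 7088533/8388608

Derivation:
Count via complement. Let g(t,s) = #length-t paths at position s with S_1..S_t all ≠ 1.
g(t,s) = g(t-1,s-1) + g(t-1,s+1) for s ≠ 1; g(t,1) = 0.
t=0: g(0,0)=1
t=1: g(1,-1)=1
t=2: g(2,-2)=1 g(2,0)=1
t=3: g(3,-3)=1 g(3,-1)=2
t=4: g(4,-4)=1 g(4,-2)=3 g(4,0)=2
t=5: g(5,-5)=1 g(5,-3)=4 g(5,-1)=5
t=6: g(6,-6)=1 g(6,-4)=5 g(6,-2)=9 g(6,0)=5
t=7: g(7,-7)=1 g(7,-5)=6 g(7,-3)=14 g(7,-1)=14
t=8: g(8,-8)=1 g(8,-6)=7 g(8,-4)=20 g(8,-2)=28 g(8,0)=14
t=9: g(9,-9)=1 g(9,-7)=8 g(9,-5)=27 g(9,-3)=48 g(9,-1)=42
t=10: g(10,-10)=1 g(10,-8)=9 g(10,-6)=35 g(10,-4)=75 g(10,-2)=90 g(10,0)=42
t=11: g(11,-11)=1 g(11,-9)=10 g(11,-7)=44 g(11,-5)=110 g(11,-3)=165 g(11,-1)=132
t=12: g(12,-12)=1 g(12,-10)=11 g(12,-8)=54 g(12,-6)=154 g(12,-4)=275 g(12,-2)=297 g(12,0)=132
t=13: g(13,-13)=1 g(13,-11)=12 g(13,-9)=65 g(13,-7)=208 g(13,-5)=429 g(13,-3)=572 g(13,-1)=429
t=14: g(14,-14)=1 g(14,-12)=13 g(14,-10)=77 g(14,-8)=273 g(14,-6)=637 g(14,-4)=1001 g(14,-2)=1001 g(14,0)=429
t=15: g(15,-15)=1 g(15,-13)=14 g(15,-11)=90 g(15,-9)=350 g(15,-7)=910 g(15,-5)=1638 g(15,-3)=2002 g(15,-1)=1430
t=16: g(16,-16)=1 g(16,-14)=15 g(16,-12)=104 g(16,-10)=440 g(16,-8)=1260 g(16,-6)=2548 g(16,-4)=3640 g(16,-2)=3432 g(16,0)=1430
t=17: g(17,-17)=1 g(17,-15)=16 g(17,-13)=119 g(17,-11)=544 g(17,-9)=1700 g(17,-7)=3808 g(17,-5)=6188 g(17,-3)=7072 g(17,-1)=4862
t=18: g(18,-18)=1 g(18,-16)=17 g(18,-14)=135 g(18,-12)=663 g(18,-10)=2244 g(18,-8)=5508 g(18,-6)=9996 g(18,-4)=13260 g(18,-2)=11934 g(18,0)=4862
t=19: g(19,-19)=1 g(19,-17)=18 g(19,-15)=152 g(19,-13)=798 g(19,-11)=2907 g(19,-9)=7752 g(19,-7)=15504 g(19,-5)=23256 g(19,-3)=25194 g(19,-1)=16796
t=20: g(20,-20)=1 g(20,-18)=19 g(20,-16)=170 g(20,-14)=950 g(20,-12)=3705 g(20,-10)=10659 g(20,-8)=23256 g(20,-6)=38760 g(20,-4)=48450 g(20,-2)=41990 g(20,0)=16796
t=21: g(21,-21)=1 g(21,-19)=20 g(21,-17)=189 g(21,-15)=1120 g(21,-13)=4655 g(21,-11)=14364 g(21,-9)=33915 g(21,-7)=62016 g(21,-5)=87210 g(21,-3)=90440 g(21,-1)=58786
t=22: g(22,-22)=1 g(22,-20)=21 g(22,-18)=209 g(22,-16)=1309 g(22,-14)=5775 g(22,-12)=19019 g(22,-10)=48279 g(22,-8)=95931 g(22,-6)=149226 g(22,-4)=177650 g(22,-2)=149226 g(22,0)=58786
t=23: g(23,-23)=1 g(23,-21)=22 g(23,-19)=230 g(23,-17)=1518 g(23,-15)=7084 g(23,-13)=24794 g(23,-11)=67298 g(23,-9)=144210 g(23,-7)=245157 g(23,-5)=326876 g(23,-3)=326876 g(23,-1)=208012
t=24: g(24,-24)=1 g(24,-22)=23 g(24,-20)=252 g(24,-18)=1748 g(24,-16)=8602 g(24,-14)=31878 g(24,-12)=92092 g(24,-10)=211508 g(24,-8)=389367 g(24,-6)=572033 g(24,-4)=653752 g(24,-2)=534888 g(24,0)=208012
t=25: g(25,-25)=1 g(25,-23)=24 g(25,-21)=275 g(25,-19)=2000 g(25,-17)=10350 g(25,-15)=40480 g(25,-13)=123970 g(25,-11)=303600 g(25,-9)=600875 g(25,-7)=961400 g(25,-5)=1225785 g(25,-3)=1188640 g(25,-1)=742900
t=26: g(26,-26)=1 g(26,-24)=25 g(26,-22)=299 g(26,-20)=2275 g(26,-18)=12350 g(26,-16)=50830 g(26,-14)=164450 g(26,-12)=427570 g(26,-10)=904475 g(26,-8)=1562275 g(26,-6)=2187185 g(26,-4)=2414425 g(26,-2)=1931540 g(26,0)=742900
Paths never hitting 1: Σ_s g(26,s) = 10400600
Paths hitting 1: 2^26 - 10400600 = 56708264
P = 56708264/67108864 = 7088533/8388608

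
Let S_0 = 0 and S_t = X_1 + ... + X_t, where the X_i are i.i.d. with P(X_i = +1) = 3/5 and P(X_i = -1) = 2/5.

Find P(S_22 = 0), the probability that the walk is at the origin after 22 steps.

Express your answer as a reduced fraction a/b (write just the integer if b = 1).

To be at 0 after 22 steps: need exactly 11 steps of +1 and 11 of -1.
Number of such sequences: C(22,11) = 705432
Each has probability (3/5)^11 · (2/5)^11 = 362797056/2384185791015625
P = 705432 · 362797056/2384185791015625 = 255928652808192/2384185791015625

Answer: 255928652808192/2384185791015625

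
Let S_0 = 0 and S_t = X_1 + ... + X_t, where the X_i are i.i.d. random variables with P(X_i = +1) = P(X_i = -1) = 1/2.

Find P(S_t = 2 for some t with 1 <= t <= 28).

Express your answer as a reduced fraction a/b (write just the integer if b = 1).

Answer: 23859587/33554432

Derivation:
Count via complement. Let g(t,s) = #length-t paths at position s with S_1..S_t all ≠ 2.
g(t,s) = g(t-1,s-1) + g(t-1,s+1) for s ≠ 2; g(t,2) = 0.
t=0: g(0,0)=1
t=1: g(1,-1)=1 g(1,1)=1
t=2: g(2,-2)=1 g(2,0)=2
t=3: g(3,-3)=1 g(3,-1)=3 g(3,1)=2
t=4: g(4,-4)=1 g(4,-2)=4 g(4,0)=5
t=5: g(5,-5)=1 g(5,-3)=5 g(5,-1)=9 g(5,1)=5
t=6: g(6,-6)=1 g(6,-4)=6 g(6,-2)=14 g(6,0)=14
t=7: g(7,-7)=1 g(7,-5)=7 g(7,-3)=20 g(7,-1)=28 g(7,1)=14
t=8: g(8,-8)=1 g(8,-6)=8 g(8,-4)=27 g(8,-2)=48 g(8,0)=42
t=9: g(9,-9)=1 g(9,-7)=9 g(9,-5)=35 g(9,-3)=75 g(9,-1)=90 g(9,1)=42
t=10: g(10,-10)=1 g(10,-8)=10 g(10,-6)=44 g(10,-4)=110 g(10,-2)=165 g(10,0)=132
t=11: g(11,-11)=1 g(11,-9)=11 g(11,-7)=54 g(11,-5)=154 g(11,-3)=275 g(11,-1)=297 g(11,1)=132
t=12: g(12,-12)=1 g(12,-10)=12 g(12,-8)=65 g(12,-6)=208 g(12,-4)=429 g(12,-2)=572 g(12,0)=429
t=13: g(13,-13)=1 g(13,-11)=13 g(13,-9)=77 g(13,-7)=273 g(13,-5)=637 g(13,-3)=1001 g(13,-1)=1001 g(13,1)=429
t=14: g(14,-14)=1 g(14,-12)=14 g(14,-10)=90 g(14,-8)=350 g(14,-6)=910 g(14,-4)=1638 g(14,-2)=2002 g(14,0)=1430
t=15: g(15,-15)=1 g(15,-13)=15 g(15,-11)=104 g(15,-9)=440 g(15,-7)=1260 g(15,-5)=2548 g(15,-3)=3640 g(15,-1)=3432 g(15,1)=1430
t=16: g(16,-16)=1 g(16,-14)=16 g(16,-12)=119 g(16,-10)=544 g(16,-8)=1700 g(16,-6)=3808 g(16,-4)=6188 g(16,-2)=7072 g(16,0)=4862
t=17: g(17,-17)=1 g(17,-15)=17 g(17,-13)=135 g(17,-11)=663 g(17,-9)=2244 g(17,-7)=5508 g(17,-5)=9996 g(17,-3)=13260 g(17,-1)=11934 g(17,1)=4862
t=18: g(18,-18)=1 g(18,-16)=18 g(18,-14)=152 g(18,-12)=798 g(18,-10)=2907 g(18,-8)=7752 g(18,-6)=15504 g(18,-4)=23256 g(18,-2)=25194 g(18,0)=16796
t=19: g(19,-19)=1 g(19,-17)=19 g(19,-15)=170 g(19,-13)=950 g(19,-11)=3705 g(19,-9)=10659 g(19,-7)=23256 g(19,-5)=38760 g(19,-3)=48450 g(19,-1)=41990 g(19,1)=16796
t=20: g(20,-20)=1 g(20,-18)=20 g(20,-16)=189 g(20,-14)=1120 g(20,-12)=4655 g(20,-10)=14364 g(20,-8)=33915 g(20,-6)=62016 g(20,-4)=87210 g(20,-2)=90440 g(20,0)=58786
t=21: g(21,-21)=1 g(21,-19)=21 g(21,-17)=209 g(21,-15)=1309 g(21,-13)=5775 g(21,-11)=19019 g(21,-9)=48279 g(21,-7)=95931 g(21,-5)=149226 g(21,-3)=177650 g(21,-1)=149226 g(21,1)=58786
t=22: g(22,-22)=1 g(22,-20)=22 g(22,-18)=230 g(22,-16)=1518 g(22,-14)=7084 g(22,-12)=24794 g(22,-10)=67298 g(22,-8)=144210 g(22,-6)=245157 g(22,-4)=326876 g(22,-2)=326876 g(22,0)=208012
t=23: g(23,-23)=1 g(23,-21)=23 g(23,-19)=252 g(23,-17)=1748 g(23,-15)=8602 g(23,-13)=31878 g(23,-11)=92092 g(23,-9)=211508 g(23,-7)=389367 g(23,-5)=572033 g(23,-3)=653752 g(23,-1)=534888 g(23,1)=208012
t=24: g(24,-24)=1 g(24,-22)=24 g(24,-20)=275 g(24,-18)=2000 g(24,-16)=10350 g(24,-14)=40480 g(24,-12)=123970 g(24,-10)=303600 g(24,-8)=600875 g(24,-6)=961400 g(24,-4)=1225785 g(24,-2)=1188640 g(24,0)=742900
t=25: g(25,-25)=1 g(25,-23)=25 g(25,-21)=299 g(25,-19)=2275 g(25,-17)=12350 g(25,-15)=50830 g(25,-13)=164450 g(25,-11)=427570 g(25,-9)=904475 g(25,-7)=1562275 g(25,-5)=2187185 g(25,-3)=2414425 g(25,-1)=1931540 g(25,1)=742900
t=26: g(26,-26)=1 g(26,-24)=26 g(26,-22)=324 g(26,-20)=2574 g(26,-18)=14625 g(26,-16)=63180 g(26,-14)=215280 g(26,-12)=592020 g(26,-10)=1332045 g(26,-8)=2466750 g(26,-6)=3749460 g(26,-4)=4601610 g(26,-2)=4345965 g(26,0)=2674440
t=27: g(27,-27)=1 g(27,-25)=27 g(27,-23)=350 g(27,-21)=2898 g(27,-19)=17199 g(27,-17)=77805 g(27,-15)=278460 g(27,-13)=807300 g(27,-11)=1924065 g(27,-9)=3798795 g(27,-7)=6216210 g(27,-5)=8351070 g(27,-3)=8947575 g(27,-1)=7020405 g(27,1)=2674440
t=28: g(28,-28)=1 g(28,-26)=28 g(28,-24)=377 g(28,-22)=3248 g(28,-20)=20097 g(28,-18)=95004 g(28,-16)=356265 g(28,-14)=1085760 g(28,-12)=2731365 g(28,-10)=5722860 g(28,-8)=10015005 g(28,-6)=14567280 g(28,-4)=17298645 g(28,-2)=15967980 g(28,0)=9694845
Paths never hitting 2: Σ_s g(28,s) = 77558760
Paths hitting 2: 2^28 - 77558760 = 190876696
P = 190876696/268435456 = 23859587/33554432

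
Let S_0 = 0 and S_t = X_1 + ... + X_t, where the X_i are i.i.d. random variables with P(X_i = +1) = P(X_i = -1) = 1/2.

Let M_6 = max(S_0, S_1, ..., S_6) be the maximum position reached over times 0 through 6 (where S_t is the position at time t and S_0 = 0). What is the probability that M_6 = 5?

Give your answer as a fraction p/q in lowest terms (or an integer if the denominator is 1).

Answer: 1/64

Derivation:
Let M_6 = max(S_0,...,S_6). Use the reflection principle: for j ≥ 1, #{paths with M_6 ≥ j} = #{S_6 ≥ j} + #{S_6 ≥ j+1}.
By reflection, #{M_6 ≥ 5} = #{S_6 ≥ 5} + #{S_6 ≥ 6} = 1 + 1 = 2.
#{M_6 ≥ 6} = #{S_6 ≥ 6} + #{S_6 ≥ 7} = 1 + 0 = 1.
#{M_6 = 5} = 2 - 1 = 1.
P(M_6 = 5) = 1/64 = 1/64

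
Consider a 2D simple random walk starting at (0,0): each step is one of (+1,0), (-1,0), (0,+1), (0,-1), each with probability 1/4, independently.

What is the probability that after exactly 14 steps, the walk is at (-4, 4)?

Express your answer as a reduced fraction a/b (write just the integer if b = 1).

Let h be the number of horizontal steps (so 14-h are vertical). To end at (-4,4) need (h-4)/2 right-steps and ((14-h)+4)/2 up-steps.
Sum over h with 4 ≤ h ≤ 10, h ≡ 0 (mod 2), 14-h ≡ 0 (mod 2):
h=4: C(14,4)·C(4,0)·C(10,7) = 1001·1·120 = 120120
h=6: C(14,6)·C(6,1)·C(8,6) = 3003·6·28 = 504504
h=8: C(14,8)·C(8,2)·C(6,5) = 3003·28·6 = 504504
h=10: C(14,10)·C(10,3)·C(4,4) = 1001·120·1 = 120120
Total favorable: 1249248
Total paths: 4^14 = 268435456
P = 1249248/268435456 = 39039/8388608

Answer: 39039/8388608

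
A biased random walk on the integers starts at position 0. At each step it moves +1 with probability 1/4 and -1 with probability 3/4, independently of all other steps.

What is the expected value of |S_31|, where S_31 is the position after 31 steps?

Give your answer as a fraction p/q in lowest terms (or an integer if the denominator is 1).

Answer: 1117219473235224019/72057594037927936

Derivation:
S_31 takes values m ≡ 1 (mod 2) with |m| ≤ 31; P(S_31=m) = C(31,(31+m)/2) · (1/4)^((31+m)/2) · (3/4)^((31-m)/2).
Distribution: P(S=-31)=617673396283947/4611686018427387904, P(S=-29)=6382625094934119/4611686018427387904, P(S=-27)=31913125474670595/4611686018427387904, P(S=-25)=102831182085049695/4611686018427387904, P(S=-23)=239939424865115955/4611686018427387904, P(S=-21)=431890964757208719/4611686018427387904, P(S=-19)=623842504649301483/4611686018427387904, P(S=-17)=742669648392025575/4611686018427387904, P(S=-15)=742669648392025575/4611686018427387904, P(S=-13)=632644515296910675/4611686018427387904, P(S=-11)=463939311217734495/4611686018427387904, P(S=-9)=295234107138558315/4611686018427387904, P(S=-7)=164018948410310175/4611686018427387904, P(S=-5)=79906667174253675/4611686018427387904, P(S=-3)=34245714503251575/4611686018427387904, P(S=-1)=12937269923450595/4611686018427387904, P(S=1)=4312423307816865/4611686018427387904, P(S=3)=1268359796416725/4611686018427387904, P(S=5)=328834021293225/4611686018427387904, P(S=7)=74997232926525/4611686018427387904, P(S=9)=14999446585305/4611686018427387904, P(S=11)=2618950991085/4611686018427387904, P(S=13)=396810756225/4611686018427387904, P(S=15)=51757924725/4611686018427387904, P(S=17)=5750880525/4611686018427387904, P(S=19)=536748849/4611686018427387904, P(S=21)=41288373/4611686018427387904, P(S=23)=2548665/4611686018427387904, P(S=25)=121365/4611686018427387904, P(S=27)=4185/4611686018427387904, P(S=29)=93/4611686018427387904, P(S=31)=1/4611686018427387904
E[|S_31|] = Σ_m |m|·P(S_31=m) = 1117219473235224019/72057594037927936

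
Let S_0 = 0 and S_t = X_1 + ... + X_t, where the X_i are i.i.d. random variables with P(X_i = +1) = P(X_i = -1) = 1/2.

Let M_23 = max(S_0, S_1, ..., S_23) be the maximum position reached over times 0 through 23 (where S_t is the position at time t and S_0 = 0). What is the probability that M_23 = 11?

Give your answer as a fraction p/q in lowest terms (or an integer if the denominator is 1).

Answer: 100947/8388608

Derivation:
Let M_23 = max(S_0,...,S_23). Use the reflection principle: for j ≥ 1, #{paths with M_23 ≥ j} = #{S_23 ≥ j} + #{S_23 ≥ j+1}.
By reflection, #{M_23 ≥ 11} = #{S_23 ≥ 11} + #{S_23 ≥ 12} = 145499 + 44552 = 190051.
#{M_23 ≥ 12} = #{S_23 ≥ 12} + #{S_23 ≥ 13} = 44552 + 44552 = 89104.
#{M_23 = 11} = 190051 - 89104 = 100947.
P(M_23 = 11) = 100947/8388608 = 100947/8388608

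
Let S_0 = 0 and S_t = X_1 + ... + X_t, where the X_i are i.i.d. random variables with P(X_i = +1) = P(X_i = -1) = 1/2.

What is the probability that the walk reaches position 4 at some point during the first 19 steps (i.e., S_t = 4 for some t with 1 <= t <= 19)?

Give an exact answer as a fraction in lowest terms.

Count via complement. Let g(t,s) = #length-t paths at position s with S_1..S_t all ≠ 4.
g(t,s) = g(t-1,s-1) + g(t-1,s+1) for s ≠ 4; g(t,4) = 0.
t=0: g(0,0)=1
t=1: g(1,-1)=1 g(1,1)=1
t=2: g(2,-2)=1 g(2,0)=2 g(2,2)=1
t=3: g(3,-3)=1 g(3,-1)=3 g(3,1)=3 g(3,3)=1
t=4: g(4,-4)=1 g(4,-2)=4 g(4,0)=6 g(4,2)=4
t=5: g(5,-5)=1 g(5,-3)=5 g(5,-1)=10 g(5,1)=10 g(5,3)=4
t=6: g(6,-6)=1 g(6,-4)=6 g(6,-2)=15 g(6,0)=20 g(6,2)=14
t=7: g(7,-7)=1 g(7,-5)=7 g(7,-3)=21 g(7,-1)=35 g(7,1)=34 g(7,3)=14
t=8: g(8,-8)=1 g(8,-6)=8 g(8,-4)=28 g(8,-2)=56 g(8,0)=69 g(8,2)=48
t=9: g(9,-9)=1 g(9,-7)=9 g(9,-5)=36 g(9,-3)=84 g(9,-1)=125 g(9,1)=117 g(9,3)=48
t=10: g(10,-10)=1 g(10,-8)=10 g(10,-6)=45 g(10,-4)=120 g(10,-2)=209 g(10,0)=242 g(10,2)=165
t=11: g(11,-11)=1 g(11,-9)=11 g(11,-7)=55 g(11,-5)=165 g(11,-3)=329 g(11,-1)=451 g(11,1)=407 g(11,3)=165
t=12: g(12,-12)=1 g(12,-10)=12 g(12,-8)=66 g(12,-6)=220 g(12,-4)=494 g(12,-2)=780 g(12,0)=858 g(12,2)=572
t=13: g(13,-13)=1 g(13,-11)=13 g(13,-9)=78 g(13,-7)=286 g(13,-5)=714 g(13,-3)=1274 g(13,-1)=1638 g(13,1)=1430 g(13,3)=572
t=14: g(14,-14)=1 g(14,-12)=14 g(14,-10)=91 g(14,-8)=364 g(14,-6)=1000 g(14,-4)=1988 g(14,-2)=2912 g(14,0)=3068 g(14,2)=2002
t=15: g(15,-15)=1 g(15,-13)=15 g(15,-11)=105 g(15,-9)=455 g(15,-7)=1364 g(15,-5)=2988 g(15,-3)=4900 g(15,-1)=5980 g(15,1)=5070 g(15,3)=2002
t=16: g(16,-16)=1 g(16,-14)=16 g(16,-12)=120 g(16,-10)=560 g(16,-8)=1819 g(16,-6)=4352 g(16,-4)=7888 g(16,-2)=10880 g(16,0)=11050 g(16,2)=7072
t=17: g(17,-17)=1 g(17,-15)=17 g(17,-13)=136 g(17,-11)=680 g(17,-9)=2379 g(17,-7)=6171 g(17,-5)=12240 g(17,-3)=18768 g(17,-1)=21930 g(17,1)=18122 g(17,3)=7072
t=18: g(18,-18)=1 g(18,-16)=18 g(18,-14)=153 g(18,-12)=816 g(18,-10)=3059 g(18,-8)=8550 g(18,-6)=18411 g(18,-4)=31008 g(18,-2)=40698 g(18,0)=40052 g(18,2)=25194
t=19: g(19,-19)=1 g(19,-17)=19 g(19,-15)=171 g(19,-13)=969 g(19,-11)=3875 g(19,-9)=11609 g(19,-7)=26961 g(19,-5)=49419 g(19,-3)=71706 g(19,-1)=80750 g(19,1)=65246 g(19,3)=25194
Paths never hitting 4: Σ_s g(19,s) = 335920
Paths hitting 4: 2^19 - 335920 = 188368
P = 188368/524288 = 11773/32768

Answer: 11773/32768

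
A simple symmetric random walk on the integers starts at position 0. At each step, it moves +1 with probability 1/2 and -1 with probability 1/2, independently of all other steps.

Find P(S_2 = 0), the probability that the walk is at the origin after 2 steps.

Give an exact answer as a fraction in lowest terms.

Answer: 1/2

Derivation:
To return to 0 after 2 steps: need exactly 1 step of +1 and 1 of -1.
Favorable paths: C(2,1) = 2
Total paths: 2^2 = 4
P = 2/4 = 1/2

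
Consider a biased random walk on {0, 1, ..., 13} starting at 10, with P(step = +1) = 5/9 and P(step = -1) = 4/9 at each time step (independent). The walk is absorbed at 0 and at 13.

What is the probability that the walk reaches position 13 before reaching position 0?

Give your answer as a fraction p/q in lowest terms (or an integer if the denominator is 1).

Answer: 1089631125/1153594261

Derivation:
Biased walk: p = 5/9, q = 4/9, r = q/p = 4/5
Gambler's ruin: P(hit 13 before 0 | start at 10) = (1 - r^a)/(1 - r^N)
r^10 = 1048576/9765625; r^13 = 67108864/1220703125
P = (1 - 1048576/9765625) / (1 - 67108864/1220703125) = 8717049/9765625 / 1153594261/1220703125 = 1089631125/1153594261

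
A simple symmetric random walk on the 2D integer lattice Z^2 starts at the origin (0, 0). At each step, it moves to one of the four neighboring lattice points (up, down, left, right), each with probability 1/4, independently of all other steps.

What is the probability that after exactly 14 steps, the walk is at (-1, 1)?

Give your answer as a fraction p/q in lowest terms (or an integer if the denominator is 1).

Let h be the number of horizontal steps (so 14-h are vertical). To end at (-1,1) need (h-1)/2 right-steps and ((14-h)+1)/2 up-steps.
Sum over h with 1 ≤ h ≤ 13, h ≡ 1 (mod 2), 14-h ≡ 1 (mod 2):
h=1: C(14,1)·C(1,0)·C(13,7) = 14·1·1716 = 24024
h=3: C(14,3)·C(3,1)·C(11,6) = 364·3·462 = 504504
h=5: C(14,5)·C(5,2)·C(9,5) = 2002·10·126 = 2522520
h=7: C(14,7)·C(7,3)·C(7,4) = 3432·35·35 = 4204200
h=9: C(14,9)·C(9,4)·C(5,3) = 2002·126·10 = 2522520
h=11: C(14,11)·C(11,5)·C(3,2) = 364·462·3 = 504504
h=13: C(14,13)·C(13,6)·C(1,1) = 14·1716·1 = 24024
Total favorable: 10306296
Total paths: 4^14 = 268435456
P = 10306296/268435456 = 1288287/33554432

Answer: 1288287/33554432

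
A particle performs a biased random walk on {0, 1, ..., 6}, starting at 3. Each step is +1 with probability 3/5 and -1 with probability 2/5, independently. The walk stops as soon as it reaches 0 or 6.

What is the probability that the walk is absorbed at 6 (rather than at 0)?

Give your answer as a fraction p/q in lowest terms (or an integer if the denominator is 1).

Biased walk: p = 3/5, q = 2/5, r = q/p = 2/3
Gambler's ruin: P(hit 6 before 0 | start at 3) = (1 - r^a)/(1 - r^N)
r^3 = 8/27; r^6 = 64/729
P = (1 - 8/27) / (1 - 64/729) = 19/27 / 665/729 = 27/35

Answer: 27/35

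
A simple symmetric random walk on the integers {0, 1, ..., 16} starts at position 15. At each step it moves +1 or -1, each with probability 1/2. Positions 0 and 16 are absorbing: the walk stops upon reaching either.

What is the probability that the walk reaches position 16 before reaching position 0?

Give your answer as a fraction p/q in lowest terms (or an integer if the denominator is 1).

Answer: 15/16

Derivation:
Symmetric walk (p = 1/2): the harmonic-function argument gives P(hit 16 before 0 | start at 15) = a/N.
P = 15/16 = 15/16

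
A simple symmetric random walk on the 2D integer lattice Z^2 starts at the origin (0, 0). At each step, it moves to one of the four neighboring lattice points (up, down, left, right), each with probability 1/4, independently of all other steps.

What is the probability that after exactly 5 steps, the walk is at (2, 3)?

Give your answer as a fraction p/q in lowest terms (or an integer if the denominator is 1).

Answer: 5/512

Derivation:
Let h be the number of horizontal steps (so 5-h are vertical). To end at (2,3) need (h+2)/2 right-steps and ((5-h)+3)/2 up-steps.
Sum over h with 2 ≤ h ≤ 2, h ≡ 0 (mod 2), 5-h ≡ 1 (mod 2):
h=2: C(5,2)·C(2,2)·C(3,3) = 10·1·1 = 10
Total favorable: 10
Total paths: 4^5 = 1024
P = 10/1024 = 5/512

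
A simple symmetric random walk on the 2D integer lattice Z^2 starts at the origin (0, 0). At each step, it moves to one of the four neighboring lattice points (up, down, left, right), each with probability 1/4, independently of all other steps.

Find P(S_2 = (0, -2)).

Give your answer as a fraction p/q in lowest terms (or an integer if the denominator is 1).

Let h be the number of horizontal steps (so 2-h are vertical). To end at (0,-2) need (h+0)/2 right-steps and ((2-h)-2)/2 up-steps.
Sum over h with 0 ≤ h ≤ 0, h ≡ 0 (mod 2), 2-h ≡ 0 (mod 2):
h=0: C(2,0)·C(0,0)·C(2,0) = 1·1·1 = 1
Total favorable: 1
Total paths: 4^2 = 16
P = 1/16 = 1/16

Answer: 1/16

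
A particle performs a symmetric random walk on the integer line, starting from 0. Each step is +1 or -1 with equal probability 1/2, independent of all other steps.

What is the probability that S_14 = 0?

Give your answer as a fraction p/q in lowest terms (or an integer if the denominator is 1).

To return to 0 after 14 steps: need exactly 7 steps of +1 and 7 of -1.
Favorable paths: C(14,7) = 3432
Total paths: 2^14 = 16384
P = 3432/16384 = 429/2048

Answer: 429/2048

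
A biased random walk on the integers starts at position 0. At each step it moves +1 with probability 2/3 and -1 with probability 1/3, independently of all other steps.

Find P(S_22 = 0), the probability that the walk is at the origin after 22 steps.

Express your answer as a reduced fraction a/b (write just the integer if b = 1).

To be at 0 after 22 steps: need exactly 11 steps of +1 and 11 of -1.
Number of such sequences: C(22,11) = 705432
Each has probability (2/3)^11 · (1/3)^11 = 2048/31381059609
P = 705432 · 2048/31381059609 = 481574912/10460353203

Answer: 481574912/10460353203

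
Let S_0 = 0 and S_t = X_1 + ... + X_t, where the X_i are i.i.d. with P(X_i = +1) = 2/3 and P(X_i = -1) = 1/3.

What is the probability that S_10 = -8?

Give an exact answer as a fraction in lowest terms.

To reach position -8 after 10 steps: need 1 step of +1 and 9 steps of -1.
Number of such sequences: C(10,1) = 10
Each has probability (2/3)^1 · (1/3)^9 = 2/59049
P = 10 · 2/59049 = 20/59049

Answer: 20/59049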